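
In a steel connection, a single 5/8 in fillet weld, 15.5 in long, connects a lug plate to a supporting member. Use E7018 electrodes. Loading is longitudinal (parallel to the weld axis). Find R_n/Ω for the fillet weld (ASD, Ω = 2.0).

E70XX → F_EXX = 70 ksi.
Effective throat t_e = 0.707 × 0.625 = 0.4419 in.
Total length L = 15.5 in; A_we = 0.4419 × 15.5 = 6.849 in².
F_nw = 0.6 F_EXX = 0.6 × 70 = 42 ksi.
R_n = 42 × 6.849 = 287.7 kip; R_n/Ω = 287.7/2.0 = 143.8 kip.

R_n/Ω ≈ 144 kip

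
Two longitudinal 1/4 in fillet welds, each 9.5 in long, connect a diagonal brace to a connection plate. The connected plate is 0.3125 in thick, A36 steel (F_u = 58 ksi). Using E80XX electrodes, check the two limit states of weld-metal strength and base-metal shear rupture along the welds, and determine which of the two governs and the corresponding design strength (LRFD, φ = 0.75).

E80XX → F_EXX = 80 ksi.
t_e = 0.707 × 0.25 = 0.1767 in; L = 19 in.
Weld metal: φR_n = 0.75 × 0.6 × 80 × 0.1767 × 19 = 120.9 kips.
Base metal (shear rupture): φR_n = 0.75 × 0.6 × 58 × 0.3125 × 19 = 155 kips.
Governing: weld metal.

φR_n ≈ 121 kips (weld metal governs)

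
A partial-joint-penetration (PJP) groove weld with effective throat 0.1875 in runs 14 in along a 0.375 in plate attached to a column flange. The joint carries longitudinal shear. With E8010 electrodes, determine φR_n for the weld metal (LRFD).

E80XX → F_EXX = 80 ksi.
Effective throat (given) t_e = 0.1875 in.
A_we = 0.1875 × 14 = 2.625 in².
F_nw = 0.6 F_EXX = 48 ksi.
φR_n = 0.75 × 48 × 2.625 = 94.5 kip.

φR_n ≈ 94.5 kip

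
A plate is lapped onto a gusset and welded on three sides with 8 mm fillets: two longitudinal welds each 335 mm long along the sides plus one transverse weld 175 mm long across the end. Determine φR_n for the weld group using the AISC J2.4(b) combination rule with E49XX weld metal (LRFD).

φR_n ≈ 1050 kN

E49XX → F_EXX = 490 MPa.
t_e = 0.707 × 8 = 5.656 mm.
R_nwl = 0.6 × 490 × 5.656 × 670 × 10⁻³ = 1114 kN (longitudinal, 2 welds).
R_nwt = 0.6 × 490 × 5.656 × 175 × 10⁻³ = 291 kN (transverse, base value).
(i) R_nwl + R_nwt = 1405 kN; (ii) 0.85 R_nwl + 1.5 R_nwt = 1384 kN.
R_n = max = 1405 kN [governs: (i)]; φR_n = 1054 kN.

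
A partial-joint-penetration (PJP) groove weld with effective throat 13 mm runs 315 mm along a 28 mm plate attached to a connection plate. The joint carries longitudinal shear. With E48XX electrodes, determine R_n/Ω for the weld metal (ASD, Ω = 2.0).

R_n/Ω ≈ 590 kN

E48XX → F_EXX = 480 MPa.
Effective throat (given) t_e = 13 mm.
A_we = 13 × 315 = 4095 mm².
F_nw = 0.6 F_EXX = 288 MPa.
R_n/Ω = (288 × 4095) / 2.0 × 10⁻³ = 589.7 kN.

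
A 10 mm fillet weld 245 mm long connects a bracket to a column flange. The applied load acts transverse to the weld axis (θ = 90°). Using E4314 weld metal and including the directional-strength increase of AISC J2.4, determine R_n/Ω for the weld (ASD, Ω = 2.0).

R_n/Ω ≈ 335 kN

E43XX → F_EXX = 430 MPa.
t_e = 0.707 × 10 = 7.07 mm; A_we = 7.07 × 245 = 1732 mm².
Directional factor: 1.0 + 0.5 sin^1.5(90°) = 1.5.
F_nw = 0.6 × 430 × 1.5 = 387 MPa.
R_n/Ω = (387 × 1732) / 2.0 × 10⁻³ = 335.2 kN.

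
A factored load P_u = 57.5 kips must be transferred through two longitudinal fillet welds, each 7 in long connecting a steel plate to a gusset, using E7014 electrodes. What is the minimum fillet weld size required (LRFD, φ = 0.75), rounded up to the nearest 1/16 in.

E70XX → F_EXX = 70 ksi.
Total weld length L = 14 in.
Required throat t_e = P_u / (φ × 0.6 F_EXX × L) = 57.5 / (0.75 × 0.6 × 70 × 14) = 0.1304 in.
Required leg w = t_e / 0.707 = 0.1844 in → use 3/16 in.

w = 3/16 in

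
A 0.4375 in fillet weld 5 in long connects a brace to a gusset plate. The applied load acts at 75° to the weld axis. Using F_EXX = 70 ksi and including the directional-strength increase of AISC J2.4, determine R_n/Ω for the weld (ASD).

R_n/Ω ≈ 47.9 kip

t_e = 0.707 × 0.4375 = 0.3093 in; A_we = 0.3093 × 5 = 1.547 in².
Directional factor: 1.0 + 0.5 sin^1.5(75°) = 1.475.
F_nw = 0.6 × 70 × 1.475 = 61.94 ksi.
R_n/Ω = (61.94 × 1.547) / 2.0 = 47.89 kip.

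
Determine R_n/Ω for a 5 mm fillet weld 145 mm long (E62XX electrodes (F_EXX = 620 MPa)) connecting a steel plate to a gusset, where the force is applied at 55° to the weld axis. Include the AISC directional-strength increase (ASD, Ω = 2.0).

t_e = 0.707 × 5 = 3.535 mm; A_we = 3.535 × 145 = 512.6 mm².
Directional factor: 1.0 + 0.5 sin^1.5(55°) = 1.371.
F_nw = 0.6 × 620 × 1.371 = 509.9 MPa.
R_n/Ω = (509.9 × 512.6) / 2.0 × 10⁻³ = 130.7 kN.

R_n/Ω ≈ 131 kN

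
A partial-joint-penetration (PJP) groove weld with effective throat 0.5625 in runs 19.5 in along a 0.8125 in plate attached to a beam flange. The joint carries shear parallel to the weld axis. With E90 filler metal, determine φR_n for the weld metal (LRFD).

φR_n ≈ 444 kip

E90XX → F_EXX = 90 ksi.
Effective throat (given) t_e = 0.5625 in.
A_we = 0.5625 × 19.5 = 10.97 in².
F_nw = 0.6 F_EXX = 54 ksi.
φR_n = 0.75 × 54 × 10.97 = 444.2 kip.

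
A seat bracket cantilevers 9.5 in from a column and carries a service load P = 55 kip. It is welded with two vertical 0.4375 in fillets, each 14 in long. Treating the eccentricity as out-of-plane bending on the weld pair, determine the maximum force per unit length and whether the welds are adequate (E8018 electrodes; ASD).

E80XX → F_EXX = 80 ksi.
L_w = 2 × 14 = 28 in; section modulus (unit throat) S = 2 × L²/6 = 65.33 in².
Direct shear f_v = P/L_w = 55/28 = 1.964 kip/in.
Moment M = P × e = 55 × 9.5 = 522.5 kip·in; bending f_b = M/S = 7.997 kip/in.
f_max = √(f_v² + f_b²) = √(1.964² + 7.997²) = 8.235 kip/in.
r_n/Ω = (1/2.0) × 0.6 × 80 × (0.707 × 0.4375) = 7.423 kip/in → NOT adequate.

f_max ≈ 8.24 kip/in; NOT adequate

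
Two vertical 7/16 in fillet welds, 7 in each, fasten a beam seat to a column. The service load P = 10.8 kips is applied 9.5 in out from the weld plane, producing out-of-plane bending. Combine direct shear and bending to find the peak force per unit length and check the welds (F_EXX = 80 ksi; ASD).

f_max ≈ 6.33 kip/in; adequate

L_w = 2 × 7 = 14 in; section modulus (unit throat) S = 2 × L²/6 = 16.33 in².
Direct shear f_v = P/L_w = 10.8/14 = 0.7714 kip/in.
Moment M = P × e = 10.8 × 9.5 = 102.6 kip·in; bending f_b = M/S = 6.282 kip/in.
f_max = √(f_v² + f_b²) = √(0.7714² + 6.282²) = 6.329 kip/in.
r_n/Ω = (1/2.0) × 0.6 × 80 × (0.707 × 0.4375) = 7.423 kip/in → adequate.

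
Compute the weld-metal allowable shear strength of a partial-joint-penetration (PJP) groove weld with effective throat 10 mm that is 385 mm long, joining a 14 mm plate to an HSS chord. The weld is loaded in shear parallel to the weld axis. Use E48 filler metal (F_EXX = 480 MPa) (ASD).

Effective throat (given) t_e = 10 mm.
A_we = 10 × 385 = 3850 mm².
F_nw = 0.6 F_EXX = 288 MPa.
R_n/Ω = (288 × 3850) / 2.0 × 10⁻³ = 554.4 kN.

R_n/Ω ≈ 554 kN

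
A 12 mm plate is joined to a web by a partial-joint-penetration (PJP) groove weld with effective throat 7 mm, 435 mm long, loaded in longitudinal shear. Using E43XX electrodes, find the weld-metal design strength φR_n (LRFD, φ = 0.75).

φR_n ≈ 589 kN

E43XX → F_EXX = 430 MPa.
Effective throat (given) t_e = 7 mm.
A_we = 7 × 435 = 3045 mm².
F_nw = 0.6 F_EXX = 258 MPa.
φR_n = 0.75 × 258 × 3045 × 10⁻³ = 589.2 kN.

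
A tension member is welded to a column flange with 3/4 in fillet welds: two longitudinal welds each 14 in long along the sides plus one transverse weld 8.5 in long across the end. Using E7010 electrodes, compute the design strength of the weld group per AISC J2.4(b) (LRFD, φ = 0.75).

E70XX → F_EXX = 70 ksi.
t_e = 0.707 × 0.75 = 0.5302 in.
R_nwl = 0.6 × 70 × 0.5302 × 28 = 623.6 kips (longitudinal, 2 welds).
R_nwt = 0.6 × 70 × 0.5302 × 8.5 = 189.3 kips (transverse, base value).
(i) R_nwl + R_nwt = 812.9 kips; (ii) 0.85 R_nwl + 1.5 R_nwt = 814 kips.
R_n = max = 814 kips [governs: (ii)]; φR_n = 610.5 kips.

φR_n ≈ 610 kips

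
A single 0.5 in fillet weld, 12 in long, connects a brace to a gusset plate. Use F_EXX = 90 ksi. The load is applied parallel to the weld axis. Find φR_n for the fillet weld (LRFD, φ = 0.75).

φR_n ≈ 172 kips

Effective throat t_e = 0.707 × 0.5 = 0.3535 in.
Total length L = 12 in; A_we = 0.3535 × 12 = 4.242 in².
F_nw = 0.6 F_EXX = 0.6 × 90 = 54 ksi.
φR_n = 0.75 × 54 × 4.242 = 171.8 kips.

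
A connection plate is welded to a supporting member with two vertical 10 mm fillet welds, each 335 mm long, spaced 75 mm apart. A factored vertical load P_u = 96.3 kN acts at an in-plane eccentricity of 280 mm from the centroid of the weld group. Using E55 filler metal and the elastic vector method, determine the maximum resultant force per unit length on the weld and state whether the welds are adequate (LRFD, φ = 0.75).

E55XX → F_EXX = 550 MPa.
Total weld length L_w = 670 mm. Treat welds as unit-width lines.
Polar moment about centroid: J = 2[d³/12 + d(b/2)²] = 2[335³/12 + 335×37.5²] = 7208000 mm³.
Direct shear f_v = P/L_w = 96.3×10³ / 670 = 143.7 N/mm (vertical).
Torsion M = P·e = 96.3×10³ × 280 = 26964000 N·mm.
Critical point at (x, y) = (37.5, 167.5) from centroid. f_tx = M·y/J = 626.6 N/mm; f_ty = M·x/J = 140.3 N/mm.
Resultant f_max = √[f_tx² + (f_v + f_ty)²] = √[626.6² + (143.7 + 140.3)²] = 687.9 N/mm.
Capacity per unit length: φr_n = 0.75 × 0.6 × 550 × (0.707 × 10) = 1750 N/mm.
687.9 ≤ 1750 → adequate.

f_max ≈ 688 N/mm; adequate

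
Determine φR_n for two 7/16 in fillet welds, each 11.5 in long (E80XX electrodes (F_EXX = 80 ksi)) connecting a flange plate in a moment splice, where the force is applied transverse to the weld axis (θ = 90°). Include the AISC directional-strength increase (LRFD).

t_e = 0.707 × 0.4375 = 0.3093 in; A_we = 0.3093 × 23 = 7.114 in².
Directional factor: 1.0 + 0.5 sin^1.5(90°) = 1.5.
F_nw = 0.6 × 80 × 1.5 = 72 ksi.
φR_n = 0.75 × 72 × 7.114 = 384.2 kip.

φR_n ≈ 384 kip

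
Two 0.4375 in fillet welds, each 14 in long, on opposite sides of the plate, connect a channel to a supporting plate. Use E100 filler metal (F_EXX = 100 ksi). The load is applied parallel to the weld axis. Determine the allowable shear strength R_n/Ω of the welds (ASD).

R_n/Ω ≈ 260 kip

Effective throat t_e = 0.707 × 0.4375 = 0.3093 in.
Total length L = 28 in; A_we = 0.3093 × 28 = 8.661 in².
F_nw = 0.6 F_EXX = 0.6 × 100 = 60 ksi.
R_n = 60 × 8.661 = 519.6 kip; R_n/Ω = 519.6/2.0 = 259.8 kip.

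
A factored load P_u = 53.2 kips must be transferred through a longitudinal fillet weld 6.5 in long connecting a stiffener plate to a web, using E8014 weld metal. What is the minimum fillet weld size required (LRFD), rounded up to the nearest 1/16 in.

w = 3/8 in

E80XX → F_EXX = 80 ksi.
Total weld length L = 6.5 in.
Required throat t_e = P_u / (φ × 0.6 F_EXX × L) = 53.2 / (0.75 × 0.6 × 80 × 6.5) = 0.2274 in.
Required leg w = t_e / 0.707 = 0.3216 in → use 3/8 in.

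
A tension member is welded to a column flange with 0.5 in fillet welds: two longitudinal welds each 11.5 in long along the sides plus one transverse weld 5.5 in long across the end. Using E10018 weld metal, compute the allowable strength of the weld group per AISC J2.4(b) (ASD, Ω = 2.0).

R_n/Ω ≈ 302 kips

E100XX → F_EXX = 100 ksi.
t_e = 0.707 × 0.5 = 0.3535 in.
R_nwl = 0.6 × 100 × 0.3535 × 23 = 487.8 kips (longitudinal, 2 welds).
R_nwt = 0.6 × 100 × 0.3535 × 5.5 = 116.7 kips (transverse, base value).
(i) R_nwl + R_nwt = 604.5 kips; (ii) 0.85 R_nwl + 1.5 R_nwt = 589.6 kips.
R_n = max = 604.5 kips [governs: (i)]; R_n/Ω = 302.2 kips.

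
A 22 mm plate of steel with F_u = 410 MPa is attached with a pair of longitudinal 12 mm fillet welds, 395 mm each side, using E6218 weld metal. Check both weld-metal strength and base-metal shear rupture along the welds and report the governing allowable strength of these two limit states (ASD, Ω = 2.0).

E62XX → F_EXX = 620 MPa.
t_e = 0.707 × 12 = 8.484 mm; L = 790 mm.
Weld metal: R_n/Ω = (1/2.0) × 0.6 × 620 × 8.484 × 790 × 10⁻³ = 1247 kN.
Base metal (shear rupture): R_n/Ω = (1/2.0) × 0.6 × 410 × 22 × 790 × 10⁻³ = 2138 kN.
Governing: weld metal.

R_n/Ω ≈ 1250 kN (weld metal governs)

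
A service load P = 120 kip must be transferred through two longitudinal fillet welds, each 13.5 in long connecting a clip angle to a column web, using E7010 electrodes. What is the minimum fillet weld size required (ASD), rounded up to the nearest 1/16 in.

E70XX → F_EXX = 70 ksi.
Total weld length L = 27 in.
Required throat t_e = P × Ω / (0.6 F_EXX × L) = 120 × 2.0 / (0.6 × 70 × 27) = 0.2116 in.
Required leg w = t_e / 0.707 = 0.2993 in → use 5/16 in.

w = 5/16 in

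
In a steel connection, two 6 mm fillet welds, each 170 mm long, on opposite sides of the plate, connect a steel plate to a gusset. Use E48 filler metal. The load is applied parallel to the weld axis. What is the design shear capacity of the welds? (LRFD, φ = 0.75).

E48XX → F_EXX = 480 MPa.
Effective throat t_e = 0.707 × 6 = 4.242 mm.
Total length L = 340 mm; A_we = 4.242 × 340 = 1442 mm².
F_nw = 0.6 F_EXX = 0.6 × 480 = 288 MPa.
φR_n = 0.75 × 288 × 1442 × 10⁻³ = 311.5 kN.

φR_n ≈ 312 kN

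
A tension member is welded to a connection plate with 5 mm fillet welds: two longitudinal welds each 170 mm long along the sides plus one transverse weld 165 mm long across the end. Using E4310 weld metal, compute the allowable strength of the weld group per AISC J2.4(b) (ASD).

R_n/Ω ≈ 245 kN

E43XX → F_EXX = 430 MPa.
t_e = 0.707 × 5 = 3.535 mm.
R_nwl = 0.6 × 430 × 3.535 × 340 × 10⁻³ = 310.1 kN (longitudinal, 2 welds).
R_nwt = 0.6 × 430 × 3.535 × 165 × 10⁻³ = 150.5 kN (transverse, base value).
(i) R_nwl + R_nwt = 460.6 kN; (ii) 0.85 R_nwl + 1.5 R_nwt = 489.3 kN.
R_n = max = 489.3 kN [governs: (ii)]; R_n/Ω = 244.7 kN.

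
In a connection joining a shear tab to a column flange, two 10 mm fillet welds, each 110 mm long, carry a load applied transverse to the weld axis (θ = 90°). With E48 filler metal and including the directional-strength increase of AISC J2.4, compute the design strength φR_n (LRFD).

E48XX → F_EXX = 480 MPa.
t_e = 0.707 × 10 = 7.07 mm; A_we = 7.07 × 220 = 1555 mm².
Directional factor: 1.0 + 0.5 sin^1.5(90°) = 1.5.
F_nw = 0.6 × 480 × 1.5 = 432 MPa.
φR_n = 0.75 × 432 × 1555 × 10⁻³ = 503.9 kN.

φR_n ≈ 504 kN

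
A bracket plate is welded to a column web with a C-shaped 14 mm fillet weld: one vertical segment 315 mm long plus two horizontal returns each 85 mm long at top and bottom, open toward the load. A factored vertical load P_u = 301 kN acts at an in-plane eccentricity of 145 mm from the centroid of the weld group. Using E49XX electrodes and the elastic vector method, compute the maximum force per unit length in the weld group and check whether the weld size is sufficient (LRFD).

f_max ≈ 1430 N/mm; adequate

E49XX → F_EXX = 490 MPa.
Total weld length L_w = 485 mm. Treat welds as unit-width lines.
Centroid: x̄ = 2×85×42.5 / 485 = 14.9 mm from the vertical weld.
Polar moment about centroid: J = I_x + I_y = [315³/12 + 2×85×157.5²] + [315×14.9² + 2(85³/12 + 85×27.6²)] = 7124000 mm³.
Direct shear f_v = P/L_w = 301×10³ / 485 = 620.6 N/mm (vertical).
Torsion M = P·e = 301×10³ × 145 = 43645000 N·mm.
Critical point at (x, y) = (70.1, 157.5) from centroid. f_tx = M·y/J = 965 N/mm; f_ty = M·x/J = 429.5 N/mm.
Resultant f_max = √[f_tx² + (f_v + f_ty)²] = √[965² + (620.6 + 429.5)²] = 1426 N/mm.
Capacity per unit length: φr_n = 0.75 × 0.6 × 490 × (0.707 × 14) = 2183 N/mm.
1426 ≤ 2183 → adequate.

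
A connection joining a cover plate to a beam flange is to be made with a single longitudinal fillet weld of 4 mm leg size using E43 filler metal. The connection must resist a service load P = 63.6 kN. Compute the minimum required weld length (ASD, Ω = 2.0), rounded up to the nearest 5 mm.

L = 175 mm

E43XX → F_EXX = 430 MPa.
Throat t_e = 0.707 × 4 = 2.828 mm.
r_n/Ω = (0.6 × 430 × 2.828) / 2.0 = 364.8 N/mm = 0.3648 kN/mm.
L_req = P / (r_n/Ω) = 63.6 / 0.3648 = 174.3 mm total.
Round up → use L = 175 mm.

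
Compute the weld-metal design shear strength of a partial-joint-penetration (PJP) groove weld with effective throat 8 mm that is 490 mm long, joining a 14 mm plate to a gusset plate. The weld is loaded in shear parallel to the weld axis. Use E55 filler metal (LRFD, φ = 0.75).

φR_n ≈ 970 kN

E55XX → F_EXX = 550 MPa.
Effective throat (given) t_e = 8 mm.
A_we = 8 × 490 = 3920 mm².
F_nw = 0.6 F_EXX = 330 MPa.
φR_n = 0.75 × 330 × 3920 × 10⁻³ = 970.2 kN.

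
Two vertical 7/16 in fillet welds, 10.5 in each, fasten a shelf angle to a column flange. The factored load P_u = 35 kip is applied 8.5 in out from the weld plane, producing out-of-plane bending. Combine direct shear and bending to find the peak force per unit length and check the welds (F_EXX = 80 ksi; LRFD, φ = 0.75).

f_max ≈ 8.27 kip/in; adequate

L_w = 2 × 10.5 = 21 in; section modulus (unit throat) S = 2 × L²/6 = 36.75 in².
Direct shear f_v = P/L_w = 35/21 = 1.667 kip/in.
Moment M = P × e = 35 × 8.5 = 297.5 kip·in; bending f_b = M/S = 8.095 kip/in.
f_max = √(f_v² + f_b²) = √(1.667² + 8.095²) = 8.265 kip/in.
φr_n = 0.75 × 0.6 × 80 × (0.707 × 0.4375) = 11.14 kip/in → adequate.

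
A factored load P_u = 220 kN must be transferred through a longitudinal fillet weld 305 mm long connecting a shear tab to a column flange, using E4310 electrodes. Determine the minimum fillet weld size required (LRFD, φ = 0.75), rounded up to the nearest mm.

E43XX → F_EXX = 430 MPa.
Total weld length L = 305 mm.
Required throat t_e = P_u / (φ × 0.6 F_EXX × L) = 220 / (0.75 × 0.6 × 430 × 305 × 10⁻³) = 3.728 mm.
Required leg w = t_e / 0.707 = 5.273 mm → use 6 mm.

w = 6 mm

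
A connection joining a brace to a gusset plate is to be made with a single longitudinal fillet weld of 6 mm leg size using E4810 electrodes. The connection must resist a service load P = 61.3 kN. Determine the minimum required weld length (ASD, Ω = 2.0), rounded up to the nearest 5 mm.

E48XX → F_EXX = 480 MPa.
Throat t_e = 0.707 × 6 = 4.242 mm.
r_n/Ω = (0.6 × 480 × 4.242) / 2.0 = 610.8 N/mm = 0.6108 kN/mm.
L_req = P / (r_n/Ω) = 61.3 / 0.6108 = 100.4 mm total.
Round up → use L = 105 mm.

L = 105 mm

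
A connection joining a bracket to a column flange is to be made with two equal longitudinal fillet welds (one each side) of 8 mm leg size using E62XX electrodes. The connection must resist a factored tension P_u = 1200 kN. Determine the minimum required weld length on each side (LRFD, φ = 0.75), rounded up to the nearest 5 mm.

L = 385 mm on each side

E62XX → F_EXX = 620 MPa.
Throat t_e = 0.707 × 8 = 5.656 mm.
φr_n = 0.75 × 0.6 × 620 × 5.656 × 10⁻³ = 1.578 kN/mm.
L_req = P_u / φr_n = 1200 / 1.578 = 760.4 mm total.
Per side: 760.4 / 2 = 380.2 mm.
Round up → use L = 385 mm on each side.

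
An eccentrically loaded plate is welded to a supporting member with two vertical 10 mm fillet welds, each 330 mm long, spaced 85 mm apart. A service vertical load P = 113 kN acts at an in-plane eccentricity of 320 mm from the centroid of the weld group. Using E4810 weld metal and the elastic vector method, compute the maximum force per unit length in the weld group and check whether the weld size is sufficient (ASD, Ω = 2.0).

f_max ≈ 916 N/mm; adequate

E48XX → F_EXX = 480 MPa.
Total weld length L_w = 660 mm. Treat welds as unit-width lines.
Polar moment about centroid: J = 2[d³/12 + d(b/2)²] = 2[330³/12 + 330×42.5²] = 7182000 mm³.
Direct shear f_v = P/L_w = 113×10³ / 660 = 171.2 N/mm (vertical).
Torsion M = P·e = 113×10³ × 320 = 36160000 N·mm.
Critical point at (x, y) = (42.5, 165) from centroid. f_tx = M·y/J = 830.8 N/mm; f_ty = M·x/J = 214 N/mm.
Resultant f_max = √[f_tx² + (f_v + f_ty)²] = √[830.8² + (171.2 + 214)²] = 915.7 N/mm.
Capacity per unit length: r_n/Ω = (1/2.0) × 0.6 × 480 × (0.707 × 10) = 1018 N/mm.
915.7 ≤ 1018 → adequate.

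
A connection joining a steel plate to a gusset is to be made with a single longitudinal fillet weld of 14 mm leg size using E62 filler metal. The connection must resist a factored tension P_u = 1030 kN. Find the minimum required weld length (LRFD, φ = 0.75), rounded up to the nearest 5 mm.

E62XX → F_EXX = 620 MPa.
Throat t_e = 0.707 × 14 = 9.898 mm.
φr_n = 0.75 × 0.6 × 620 × 9.898 × 10⁻³ = 2.762 kN/mm.
L_req = P_u / φr_n = 1030 / 2.762 = 373 mm total.
Round up → use L = 375 mm.

L = 375 mm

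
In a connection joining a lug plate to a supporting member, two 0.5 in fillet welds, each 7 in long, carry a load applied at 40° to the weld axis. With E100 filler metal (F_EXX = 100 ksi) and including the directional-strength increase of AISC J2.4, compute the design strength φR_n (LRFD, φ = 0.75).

φR_n ≈ 280 kips

t_e = 0.707 × 0.5 = 0.3535 in; A_we = 0.3535 × 14 = 4.949 in².
Directional factor: 1.0 + 0.5 sin^1.5(40°) = 1.258.
F_nw = 0.6 × 100 × 1.258 = 75.46 ksi.
φR_n = 0.75 × 75.46 × 4.949 = 280.1 kips.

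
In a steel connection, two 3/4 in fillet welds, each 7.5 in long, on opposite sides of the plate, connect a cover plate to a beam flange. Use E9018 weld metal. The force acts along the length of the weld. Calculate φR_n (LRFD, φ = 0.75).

φR_n ≈ 322 kips

E90XX → F_EXX = 90 ksi.
Effective throat t_e = 0.707 × 0.75 = 0.5302 in.
Total length L = 15 in; A_we = 0.5302 × 15 = 7.954 in².
F_nw = 0.6 F_EXX = 0.6 × 90 = 54 ksi.
φR_n = 0.75 × 54 × 7.954 = 322.1 kips.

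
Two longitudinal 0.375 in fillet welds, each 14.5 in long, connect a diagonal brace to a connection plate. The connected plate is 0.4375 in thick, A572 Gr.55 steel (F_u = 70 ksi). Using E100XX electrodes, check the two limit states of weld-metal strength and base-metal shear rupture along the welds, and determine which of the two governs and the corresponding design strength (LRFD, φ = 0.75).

φR_n ≈ 346 kips (weld metal governs)

E100XX → F_EXX = 100 ksi.
t_e = 0.707 × 0.375 = 0.2651 in; L = 29 in.
Weld metal: φR_n = 0.75 × 0.6 × 100 × 0.2651 × 29 = 346 kips.
Base metal (shear rupture): φR_n = 0.75 × 0.6 × 70 × 0.4375 × 29 = 399.7 kips.
Governing: weld metal.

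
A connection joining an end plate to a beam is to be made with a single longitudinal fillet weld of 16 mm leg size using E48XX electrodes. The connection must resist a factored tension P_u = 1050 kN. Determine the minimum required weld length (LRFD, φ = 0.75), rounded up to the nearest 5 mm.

E48XX → F_EXX = 480 MPa.
Throat t_e = 0.707 × 16 = 11.31 mm.
φr_n = 0.75 × 0.6 × 480 × 11.31 × 10⁻³ = 2.443 kN/mm.
L_req = P_u / φr_n = 1050 / 2.443 = 429.7 mm total.
Round up → use L = 430 mm.

L = 430 mm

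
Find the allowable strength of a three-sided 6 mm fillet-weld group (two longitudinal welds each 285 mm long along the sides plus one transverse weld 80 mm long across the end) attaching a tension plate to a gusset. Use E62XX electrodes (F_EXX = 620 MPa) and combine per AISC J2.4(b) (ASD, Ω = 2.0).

R_n/Ω ≈ 513 kN

t_e = 0.707 × 6 = 4.242 mm.
R_nwl = 0.6 × 620 × 4.242 × 570 × 10⁻³ = 899.5 kN (longitudinal, 2 welds).
R_nwt = 0.6 × 620 × 4.242 × 80 × 10⁻³ = 126.2 kN (transverse, base value).
(i) R_nwl + R_nwt = 1026 kN; (ii) 0.85 R_nwl + 1.5 R_nwt = 953.9 kN.
R_n = max = 1026 kN [governs: (i)]; R_n/Ω = 512.9 kN.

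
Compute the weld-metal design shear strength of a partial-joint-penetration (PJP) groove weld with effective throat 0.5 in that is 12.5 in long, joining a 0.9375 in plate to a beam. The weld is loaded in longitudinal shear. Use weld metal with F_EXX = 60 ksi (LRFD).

φR_n ≈ 169 kips

Effective throat (given) t_e = 0.5 in.
A_we = 0.5 × 12.5 = 6.25 in².
F_nw = 0.6 F_EXX = 36 ksi.
φR_n = 0.75 × 36 × 6.25 = 168.8 kips.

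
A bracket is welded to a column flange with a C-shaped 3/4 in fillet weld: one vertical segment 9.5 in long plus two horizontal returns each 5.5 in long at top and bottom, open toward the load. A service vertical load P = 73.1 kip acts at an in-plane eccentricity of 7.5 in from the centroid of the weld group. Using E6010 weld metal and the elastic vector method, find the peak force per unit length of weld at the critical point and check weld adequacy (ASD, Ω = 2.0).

f_max ≈ 11.5 kip/in; NOT adequate

E60XX → F_EXX = 60 ksi.
Total weld length L_w = 20.5 in. Treat welds as unit-width lines.
Centroid: x̄ = 2×5.5×2.75 / 20.5 = 1.476 in from the vertical weld.
Polar moment about centroid: J = I_x + I_y = [9.5³/12 + 2×5.5×4.75²] + [9.5×1.476² + 2(5.5³/12 + 5.5×1.274²)] = 385.9 in³.
Direct shear f_v = P/L_w = 73.1 / 20.5 = 3.566 kip/in (vertical).
Torsion M = P·e = 73.1 × 7.5 = 548.25 kip·in.
Critical point at (x, y) = (4.024, 4.75) from centroid. f_tx = M·y/J = 6.748 kip/in; f_ty = M·x/J = 5.717 kip/in.
Resultant f_max = √[f_tx² + (f_v + f_ty)²] = √[6.748² + (3.566 + 5.717)²] = 11.48 kip/in.
Capacity per unit length: r_n/Ω = (1/2.0) × 0.6 × 60 × (0.707 × 0.75) = 9.544 kip/in.
11.48 > 9.544 → NOT adequate.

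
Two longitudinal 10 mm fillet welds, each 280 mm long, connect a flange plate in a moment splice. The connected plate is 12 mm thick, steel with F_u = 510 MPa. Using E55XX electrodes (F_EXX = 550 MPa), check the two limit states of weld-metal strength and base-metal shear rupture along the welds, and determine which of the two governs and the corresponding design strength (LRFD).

t_e = 0.707 × 10 = 7.07 mm; L = 560 mm.
Weld metal: φR_n = 0.75 × 0.6 × 550 × 7.07 × 560 × 10⁻³ = 979.9 kN.
Base metal (shear rupture): φR_n = 0.75 × 0.6 × 510 × 12 × 560 × 10⁻³ = 1542 kN.
Governing: weld metal.

φR_n ≈ 980 kN (weld metal governs)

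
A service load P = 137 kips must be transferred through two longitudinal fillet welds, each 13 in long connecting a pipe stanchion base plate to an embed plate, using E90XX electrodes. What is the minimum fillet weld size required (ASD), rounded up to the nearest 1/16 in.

E90XX → F_EXX = 90 ksi.
Total weld length L = 26 in.
Required throat t_e = P × Ω / (0.6 F_EXX × L) = 137 × 2.0 / (0.6 × 90 × 26) = 0.1952 in.
Required leg w = t_e / 0.707 = 0.276 in → use 5/16 in.

w = 5/16 in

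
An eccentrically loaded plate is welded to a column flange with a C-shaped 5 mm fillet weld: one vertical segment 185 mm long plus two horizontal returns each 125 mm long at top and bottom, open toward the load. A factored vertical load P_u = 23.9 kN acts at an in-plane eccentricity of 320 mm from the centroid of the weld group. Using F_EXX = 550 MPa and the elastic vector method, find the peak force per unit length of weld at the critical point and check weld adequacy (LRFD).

Total weld length L_w = 435 mm. Treat welds as unit-width lines.
Centroid: x̄ = 2×125×62.5 / 435 = 35.92 mm from the vertical weld.
Polar moment about centroid: J = I_x + I_y = [185³/12 + 2×125×92.5²] + [185×35.92² + 2(125³/12 + 125×26.58²)] = 3408000 mm³.
Direct shear f_v = P/L_w = 23.9×10³ / 435 = 54.94 N/mm (vertical).
Torsion M = P·e = 23.9×10³ × 320 = 7648000 N·mm.
Critical point at (x, y) = (89.08, 92.5) from centroid. f_tx = M·y/J = 207.6 N/mm; f_ty = M·x/J = 199.9 N/mm.
Resultant f_max = √[f_tx² + (f_v + f_ty)²] = √[207.6² + (54.94 + 199.9)²] = 328.7 N/mm.
Capacity per unit length: φr_n = 0.75 × 0.6 × 550 × (0.707 × 5) = 874.9 N/mm.
328.7 ≤ 874.9 → adequate.

f_max ≈ 329 N/mm; adequate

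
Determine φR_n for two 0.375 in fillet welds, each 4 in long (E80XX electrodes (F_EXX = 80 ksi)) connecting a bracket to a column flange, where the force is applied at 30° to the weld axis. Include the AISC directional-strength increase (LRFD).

t_e = 0.707 × 0.375 = 0.2651 in; A_we = 0.2651 × 8 = 2.121 in².
Directional factor: 1.0 + 0.5 sin^1.5(30°) = 1.177.
F_nw = 0.6 × 80 × 1.177 = 56.49 ksi.
φR_n = 0.75 × 56.49 × 2.121 = 89.85 kip.

φR_n ≈ 89.9 kip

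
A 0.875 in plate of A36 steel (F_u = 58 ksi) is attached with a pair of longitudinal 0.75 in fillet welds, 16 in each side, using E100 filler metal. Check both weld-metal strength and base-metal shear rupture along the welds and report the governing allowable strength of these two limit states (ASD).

E100XX → F_EXX = 100 ksi.
t_e = 0.707 × 0.75 = 0.5302 in; L = 32 in.
Weld metal: R_n/Ω = (1/2.0) × 0.6 × 100 × 0.5302 × 32 = 509 kip.
Base metal (shear rupture): R_n/Ω = (1/2.0) × 0.6 × 58 × 0.875 × 32 = 487.2 kip.
Governing: base-metal shear rupture.

R_n/Ω ≈ 487 kip (base-metal shear rupture governs)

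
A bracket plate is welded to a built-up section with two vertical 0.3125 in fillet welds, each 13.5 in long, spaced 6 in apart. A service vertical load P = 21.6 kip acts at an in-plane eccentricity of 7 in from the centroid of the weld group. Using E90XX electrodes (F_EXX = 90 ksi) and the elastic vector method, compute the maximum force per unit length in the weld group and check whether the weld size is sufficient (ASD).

f_max ≈ 2.16 kip/in; adequate

Total weld length L_w = 27 in. Treat welds as unit-width lines.
Polar moment about centroid: J = 2[d³/12 + d(b/2)²] = 2[13.5³/12 + 13.5×3²] = 653.1 in³.
Direct shear f_v = P/L_w = 21.6 / 27 = 0.8 kip/in (vertical).
Torsion M = P·e = 21.6 × 7 = 151.2 kip·in.
Critical point at (x, y) = (3, 6.75) from centroid. f_tx = M·y/J = 1.563 kip/in; f_ty = M·x/J = 0.6946 kip/in.
Resultant f_max = √[f_tx² + (f_v + f_ty)²] = √[1.563² + (0.8 + 0.6946)²] = 2.162 kip/in.
Capacity per unit length: r_n/Ω = (1/2.0) × 0.6 × 90 × (0.707 × 0.3125) = 5.965 kip/in.
2.162 ≤ 5.965 → adequate.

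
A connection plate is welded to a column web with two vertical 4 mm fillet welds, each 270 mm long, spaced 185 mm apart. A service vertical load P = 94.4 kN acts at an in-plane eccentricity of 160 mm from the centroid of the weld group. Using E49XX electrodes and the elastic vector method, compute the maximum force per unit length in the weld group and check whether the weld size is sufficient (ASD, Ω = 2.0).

E49XX → F_EXX = 490 MPa.
Total weld length L_w = 540 mm. Treat welds as unit-width lines.
Polar moment about centroid: J = 2[d³/12 + d(b/2)²] = 2[270³/12 + 270×92.5²] = 7901000 mm³.
Direct shear f_v = P/L_w = 94.4×10³ / 540 = 174.8 N/mm (vertical).
Torsion M = P·e = 94.4×10³ × 160 = 15104000 N·mm.
Critical point at (x, y) = (92.5, 135) from centroid. f_tx = M·y/J = 258.1 N/mm; f_ty = M·x/J = 176.8 N/mm.
Resultant f_max = √[f_tx² + (f_v + f_ty)²] = √[258.1² + (174.8 + 176.8)²] = 436.2 N/mm.
Capacity per unit length: r_n/Ω = (1/2.0) × 0.6 × 490 × (0.707 × 4) = 415.7 N/mm.
436.2 > 415.7 → NOT adequate.

f_max ≈ 436 N/mm; NOT adequate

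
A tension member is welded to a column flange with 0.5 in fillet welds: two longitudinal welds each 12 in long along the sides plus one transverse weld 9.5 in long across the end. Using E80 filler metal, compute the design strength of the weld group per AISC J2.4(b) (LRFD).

φR_n ≈ 441 kip

E80XX → F_EXX = 80 ksi.
t_e = 0.707 × 0.5 = 0.3535 in.
R_nwl = 0.6 × 80 × 0.3535 × 24 = 407.2 kip (longitudinal, 2 welds).
R_nwt = 0.6 × 80 × 0.3535 × 9.5 = 161.2 kip (transverse, base value).
(i) R_nwl + R_nwt = 568.4 kip; (ii) 0.85 R_nwl + 1.5 R_nwt = 587.9 kip.
R_n = max = 587.9 kip [governs: (ii)]; φR_n = 441 kip.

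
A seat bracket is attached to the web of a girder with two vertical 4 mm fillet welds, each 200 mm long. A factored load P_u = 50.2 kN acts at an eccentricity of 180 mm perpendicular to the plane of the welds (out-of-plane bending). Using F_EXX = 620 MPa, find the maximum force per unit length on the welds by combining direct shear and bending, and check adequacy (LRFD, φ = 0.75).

L_w = 2 × 200 = 400 mm; section modulus (unit throat) S = 2 × L²/6 = 13330 mm².
Direct shear f_v = P/L_w = 50.2×10³/400 = 125.5 N/mm.
Moment M = P × e = 50.2×10³ × 180 = 9036000 N·mm; bending f_b = M/S = 677.7 N/mm.
f_max = √(f_v² + f_b²) = √(125.5² + 677.7²) = 689.2 N/mm.
φr_n = 0.75 × 0.6 × 620 × (0.707 × 4) = 789 N/mm → adequate.

f_max ≈ 689 N/mm; adequate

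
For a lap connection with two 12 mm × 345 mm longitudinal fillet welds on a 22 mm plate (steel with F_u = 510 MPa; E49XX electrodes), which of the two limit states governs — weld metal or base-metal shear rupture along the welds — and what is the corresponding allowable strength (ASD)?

R_n/Ω ≈ 861 kN (weld metal governs)

E49XX → F_EXX = 490 MPa.
t_e = 0.707 × 12 = 8.484 mm; L = 690 mm.
Weld metal: R_n/Ω = (1/2.0) × 0.6 × 490 × 8.484 × 690 × 10⁻³ = 860.5 kN.
Base metal (shear rupture): R_n/Ω = (1/2.0) × 0.6 × 510 × 22 × 690 × 10⁻³ = 2323 kN.
Governing: weld metal.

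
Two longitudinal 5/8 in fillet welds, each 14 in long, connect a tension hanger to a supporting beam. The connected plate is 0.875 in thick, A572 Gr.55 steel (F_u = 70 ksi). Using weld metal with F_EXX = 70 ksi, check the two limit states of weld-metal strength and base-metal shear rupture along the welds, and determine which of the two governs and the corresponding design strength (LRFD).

t_e = 0.707 × 0.625 = 0.4419 in; L = 28 in.
Weld metal: φR_n = 0.75 × 0.6 × 70 × 0.4419 × 28 = 389.7 kips.
Base metal (shear rupture): φR_n = 0.75 × 0.6 × 70 × 0.875 × 28 = 771.8 kips.
Governing: weld metal.

φR_n ≈ 390 kips (weld metal governs)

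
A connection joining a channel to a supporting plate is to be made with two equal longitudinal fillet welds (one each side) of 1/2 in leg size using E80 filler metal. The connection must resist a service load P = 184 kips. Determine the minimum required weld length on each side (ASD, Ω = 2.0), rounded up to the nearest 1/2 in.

E80XX → F_EXX = 80 ksi.
Throat t_e = 0.707 × 0.5 = 0.3535 in.
r_n/Ω = (0.6 × 80 × 0.3535) / 2.0 = 8.484 kip/in.
L_req = P / (r_n/Ω) = 184 / 8.484 = 21.69 in total.
Per side: 21.69 / 2 = 10.84 in.
Round up → use L = 11 in on each side.

L = 11 in on each side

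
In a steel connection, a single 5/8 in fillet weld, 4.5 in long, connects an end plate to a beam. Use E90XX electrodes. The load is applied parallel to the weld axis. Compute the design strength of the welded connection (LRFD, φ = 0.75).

E90XX → F_EXX = 90 ksi.
Effective throat t_e = 0.707 × 0.625 = 0.4419 in.
Total length L = 4.5 in; A_we = 0.4419 × 4.5 = 1.988 in².
F_nw = 0.6 F_EXX = 0.6 × 90 = 54 ksi.
φR_n = 0.75 × 54 × 1.988 = 80.53 kips.

φR_n ≈ 80.5 kips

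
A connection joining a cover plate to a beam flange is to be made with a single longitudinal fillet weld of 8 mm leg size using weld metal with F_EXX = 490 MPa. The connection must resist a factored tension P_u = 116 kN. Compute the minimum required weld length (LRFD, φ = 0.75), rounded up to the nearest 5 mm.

L = 95 mm

Throat t_e = 0.707 × 8 = 5.656 mm.
φr_n = 0.75 × 0.6 × 490 × 5.656 × 10⁻³ = 1.247 kN/mm.
L_req = P_u / φr_n = 116 / 1.247 = 93.01 mm total.
Round up → use L = 95 mm.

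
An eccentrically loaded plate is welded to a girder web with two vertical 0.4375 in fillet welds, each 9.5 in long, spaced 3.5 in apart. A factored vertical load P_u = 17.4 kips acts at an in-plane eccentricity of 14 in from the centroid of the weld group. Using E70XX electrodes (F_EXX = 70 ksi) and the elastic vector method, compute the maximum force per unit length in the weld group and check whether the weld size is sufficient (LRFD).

f_max ≈ 6.51 kip/in; adequate

Total weld length L_w = 19 in. Treat welds as unit-width lines.
Polar moment about centroid: J = 2[d³/12 + d(b/2)²] = 2[9.5³/12 + 9.5×1.75²] = 201.1 in³.
Direct shear f_v = P/L_w = 17.4 / 19 = 0.9158 kip/in (vertical).
Torsion M = P·e = 17.4 × 14 = 243.6 kip·in.
Critical point at (x, y) = (1.75, 4.75) from centroid. f_tx = M·y/J = 5.754 kip/in; f_ty = M·x/J = 2.12 kip/in.
Resultant f_max = √[f_tx² + (f_v + f_ty)²] = √[5.754² + (0.9158 + 2.12)²] = 6.506 kip/in.
Capacity per unit length: φr_n = 0.75 × 0.6 × 70 × (0.707 × 0.4375) = 9.743 kip/in.
6.506 ≤ 9.743 → adequate.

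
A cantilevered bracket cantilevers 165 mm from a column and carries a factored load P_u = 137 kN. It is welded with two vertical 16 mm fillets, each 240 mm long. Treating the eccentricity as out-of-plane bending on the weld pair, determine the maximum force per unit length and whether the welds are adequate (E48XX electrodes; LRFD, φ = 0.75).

f_max ≈ 1210 N/mm; adequate

E48XX → F_EXX = 480 MPa.
L_w = 2 × 240 = 480 mm; section modulus (unit throat) S = 2 × L²/6 = 19200 mm².
Direct shear f_v = P/L_w = 137×10³/480 = 285.4 N/mm.
Moment M = P × e = 137×10³ × 165 = 22605000 N·mm; bending f_b = M/S = 1177 N/mm.
f_max = √(f_v² + f_b²) = √(285.4² + 1177²) = 1211 N/mm.
φr_n = 0.75 × 0.6 × 480 × (0.707 × 16) = 2443 N/mm → adequate.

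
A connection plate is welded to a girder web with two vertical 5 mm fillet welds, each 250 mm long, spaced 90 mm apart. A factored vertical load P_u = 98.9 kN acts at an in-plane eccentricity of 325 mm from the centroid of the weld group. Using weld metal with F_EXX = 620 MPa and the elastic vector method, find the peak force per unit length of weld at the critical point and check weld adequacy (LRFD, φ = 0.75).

f_max ≈ 1260 N/mm; NOT adequate

Total weld length L_w = 500 mm. Treat welds as unit-width lines.
Polar moment about centroid: J = 2[d³/12 + d(b/2)²] = 2[250³/12 + 250×45²] = 3617000 mm³.
Direct shear f_v = P/L_w = 98.9×10³ / 500 = 197.8 N/mm (vertical).
Torsion M = P·e = 98.9×10³ × 325 = 32142000 N·mm.
Critical point at (x, y) = (45, 125) from centroid. f_tx = M·y/J = 1111 N/mm; f_ty = M·x/J = 399.9 N/mm.
Resultant f_max = √[f_tx² + (f_v + f_ty)²] = √[1111² + (197.8 + 399.9)²] = 1262 N/mm.
Capacity per unit length: φr_n = 0.75 × 0.6 × 620 × (0.707 × 5) = 986.3 N/mm.
1262 > 986.3 → NOT adequate.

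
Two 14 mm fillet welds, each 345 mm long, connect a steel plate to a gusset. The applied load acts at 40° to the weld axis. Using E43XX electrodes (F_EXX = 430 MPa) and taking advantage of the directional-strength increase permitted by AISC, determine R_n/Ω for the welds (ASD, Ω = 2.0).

R_n/Ω ≈ 1110 kN

t_e = 0.707 × 14 = 9.898 mm; A_we = 9.898 × 690 = 6830 mm².
Directional factor: 1.0 + 0.5 sin^1.5(40°) = 1.258.
F_nw = 0.6 × 430 × 1.258 = 324.5 MPa.
R_n/Ω = (324.5 × 6830) / 2.0 × 10⁻³ = 1108 kN.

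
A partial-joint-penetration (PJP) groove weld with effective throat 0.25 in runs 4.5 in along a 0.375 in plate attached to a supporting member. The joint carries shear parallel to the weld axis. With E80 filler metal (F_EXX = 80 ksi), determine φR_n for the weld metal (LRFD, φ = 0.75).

φR_n ≈ 40.5 kip

Effective throat (given) t_e = 0.25 in.
A_we = 0.25 × 4.5 = 1.125 in².
F_nw = 0.6 F_EXX = 48 ksi.
φR_n = 0.75 × 48 × 1.125 = 40.5 kip.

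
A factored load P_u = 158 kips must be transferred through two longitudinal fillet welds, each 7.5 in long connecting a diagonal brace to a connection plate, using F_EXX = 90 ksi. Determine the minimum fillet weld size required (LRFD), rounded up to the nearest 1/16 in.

Total weld length L = 15 in.
Required throat t_e = P_u / (φ × 0.6 F_EXX × L) = 158 / (0.75 × 0.6 × 90 × 15) = 0.2601 in.
Required leg w = t_e / 0.707 = 0.3679 in → use 3/8 in.

w = 3/8 in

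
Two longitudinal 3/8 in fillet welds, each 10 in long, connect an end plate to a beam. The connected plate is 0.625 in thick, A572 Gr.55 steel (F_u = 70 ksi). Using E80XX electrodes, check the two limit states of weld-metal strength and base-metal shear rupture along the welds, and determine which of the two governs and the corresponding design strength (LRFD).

φR_n ≈ 191 kip (weld metal governs)

E80XX → F_EXX = 80 ksi.
t_e = 0.707 × 0.375 = 0.2651 in; L = 20 in.
Weld metal: φR_n = 0.75 × 0.6 × 80 × 0.2651 × 20 = 190.9 kip.
Base metal (shear rupture): φR_n = 0.75 × 0.6 × 70 × 0.625 × 20 = 393.8 kip.
Governing: weld metal.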